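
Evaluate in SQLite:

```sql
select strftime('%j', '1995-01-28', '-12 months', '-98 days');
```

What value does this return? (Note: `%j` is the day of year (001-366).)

First apply '-12 months', '-98 days': 1995-01-28 → 1993-10-22.
Day-of-year for 1993-10-22: days since 1993-01-01 inclusive = 295, zero-padded to 295.

295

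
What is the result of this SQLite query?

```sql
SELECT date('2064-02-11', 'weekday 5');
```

`weekday 5` advances to the next Friday; 2064-02-11 is a Monday, so it moves forward to 2064-02-15.

2064-02-15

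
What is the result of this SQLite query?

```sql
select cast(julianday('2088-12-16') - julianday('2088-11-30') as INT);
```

0 days remain in November 2088 after the 30th (30 − 30).
Then 16 days into December 2088.
Total: 0 + 16 = 16.

16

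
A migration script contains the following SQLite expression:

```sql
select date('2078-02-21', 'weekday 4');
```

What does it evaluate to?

`weekday 4` advances to the next Thursday; 2078-02-21 is a Monday, so it moves forward to 2078-02-24.

2078-02-24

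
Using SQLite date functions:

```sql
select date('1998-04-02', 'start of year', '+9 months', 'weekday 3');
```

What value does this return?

`start of year` rewinds 1998-04-02 to 1998-01-01.
Adding +9 months to 1998-01-01 gives 1998-10-01.
`weekday 3` advances to the next Wednesday; 1998-10-01 is a Thursday, so it moves forward to 1998-10-07.

1998-10-07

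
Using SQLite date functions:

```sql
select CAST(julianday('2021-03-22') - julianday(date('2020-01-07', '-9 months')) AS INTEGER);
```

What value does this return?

Adding -9 months to 2020-01-07 gives 2019-04-07.
23 days remain in April 2019 after the 7th (30 − 7).
Full months from May 2019 through February 2021 contribute their day counts.
Then 22 days into March 2021.
Total: 23 + 31 + 30 + 31 + 31 + 30 + 31 + 30 + 31 + 31 + 29 + 31 + 30 + 31 + 30 + 31 + 31 + 30 + 31 + 30 + 31 + 31 + 28 + 22 = 715.

715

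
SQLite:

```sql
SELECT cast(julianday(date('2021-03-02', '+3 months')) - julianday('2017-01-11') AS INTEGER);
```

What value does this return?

1603

Adding +3 months to 2021-03-02 gives 2021-06-02.
20 days remain in January 2017 after the 11th (31 − 11).
Full months from February 2017 through May 2021 contribute their day counts.
Then 2 days into June 2021.
Total: 20 + 28 + 31 + 30 + 31 + 30 + 31 + 31 + 30 + 31 + 30 + 31 + 31 + 28 + 31 + 30 + 31 + 30 + 31 + 31 + 30 + 31 + 30 + 31 + 31 + 28 + 31 + 30 + 31 + 30 + 31 + 31 + 30 + 31 + 30 + 31 + 31 + 29 + 31 + 30 + 31 + 30 + 31 + 31 + 30 + 31 + 30 + 31 + 31 + 28 + 31 + 30 + 31 + 2 = 1603.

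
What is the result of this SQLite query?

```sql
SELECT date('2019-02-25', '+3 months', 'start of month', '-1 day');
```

2019-04-30

Adding +3 months to 2019-02-25 gives 2019-05-25.
`start of month` rewinds 2019-05-25 to 2019-05-01.
Going back 1 day from 2019-05-01 reaches 2019-04-30 (last day of April, 30 days).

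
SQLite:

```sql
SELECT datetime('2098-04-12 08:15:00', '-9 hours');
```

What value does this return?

-9 hours from 2098-04-12 08:15:00 is 2098-04-11 23:15:00 (crosses midnight).

2098-04-11 23:15:00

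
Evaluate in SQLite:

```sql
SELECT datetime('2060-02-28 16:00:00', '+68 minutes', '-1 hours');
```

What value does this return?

2060-02-28 16:08:00

68 minutes = 1h 8m; +68 minutes from 2060-02-28 16:00:00 is 2060-02-28 17:08:00.
-1 hours from 2060-02-28 17:08:00 is 2060-02-28 16:08:00.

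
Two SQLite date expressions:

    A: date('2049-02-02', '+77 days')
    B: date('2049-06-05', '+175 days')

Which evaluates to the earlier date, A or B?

A = 2049-04-20.
B = 2049-11-27.
A is earlier.

A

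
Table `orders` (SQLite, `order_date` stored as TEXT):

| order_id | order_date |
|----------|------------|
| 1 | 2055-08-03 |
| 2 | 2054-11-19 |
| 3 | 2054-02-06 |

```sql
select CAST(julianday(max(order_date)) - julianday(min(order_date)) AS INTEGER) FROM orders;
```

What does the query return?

MIN = 2054-02-06, MAX = 2055-08-03.
22 days remain in February 2054 after the 6th (28 − 6).
Full months from March 2054 through July 2055 contribute their day counts.
Then 3 days into August 2055.
Total: 22 + 31 + 30 + 31 + 30 + 31 + 31 + 30 + 31 + 30 + 31 + 31 + 28 + 31 + 30 + 31 + 30 + 31 + 3 = 543.

543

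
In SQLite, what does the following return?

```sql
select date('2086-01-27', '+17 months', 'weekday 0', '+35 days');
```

Adding +17 months to 2086-01-27 gives 2087-06-27.
`weekday 0` advances to the next Sunday; 2087-06-27 is a Friday, so it moves forward to 2087-06-29.
June 2087 has 30 days; 1 remain after the 29th, so 2 days reach 2087-07-01.
July 2087 has 31 days; 30 remain after the 1st, so 31 days reach 2087-08-01.
Advancing 2 more days within August lands on 2087-08-03.

2087-08-03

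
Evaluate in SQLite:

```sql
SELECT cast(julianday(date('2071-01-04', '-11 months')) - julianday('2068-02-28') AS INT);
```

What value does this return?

Adding -11 months to 2071-01-04 gives 2070-02-04.
1 day remains in February 2068 after the 28th (29 − 28).
Full months from March 2068 through January 2070 contribute their day counts.
Then 4 days into February 2070.
Total: 1 + 31 + 30 + 31 + 30 + 31 + 31 + 30 + 31 + 30 + 31 + 31 + 28 + 31 + 30 + 31 + 30 + 31 + 31 + 30 + 31 + 30 + 31 + 31 + 4 = 707.

707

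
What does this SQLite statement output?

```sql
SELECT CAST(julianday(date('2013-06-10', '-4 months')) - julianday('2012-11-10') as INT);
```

Adding -4 months to 2013-06-10 gives 2013-02-10.
20 days remain in November 2012 after the 10th (30 − 10).
December 2012: 31 days.
January 2013: 31 days.
Then 10 days into February 2013.
Total: 20 + 31 + 31 + 10 = 92.

92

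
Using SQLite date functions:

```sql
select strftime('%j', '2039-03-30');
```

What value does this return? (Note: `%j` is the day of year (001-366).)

Day-of-year for 2039-03-30: days since 2039-01-01 inclusive = 89, zero-padded to 089.

089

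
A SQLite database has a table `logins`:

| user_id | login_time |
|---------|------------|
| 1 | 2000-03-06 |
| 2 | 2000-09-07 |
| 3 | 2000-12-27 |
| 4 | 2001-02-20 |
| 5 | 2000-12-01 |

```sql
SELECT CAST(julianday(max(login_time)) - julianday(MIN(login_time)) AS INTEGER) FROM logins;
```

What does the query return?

MIN = 2000-03-06, MAX = 2001-02-20.
25 days remain in March 2000 after the 6th (31 − 6).
Full months from April 2000 through January 2001 contribute their day counts.
Then 20 days into February 2001.
Total: 25 + 30 + 31 + 30 + 31 + 31 + 30 + 31 + 30 + 31 + 31 + 20 = 351.

351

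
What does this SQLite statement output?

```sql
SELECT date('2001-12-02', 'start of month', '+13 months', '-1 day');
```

`start of month` rewinds 2001-12-02 to 2001-12-01.
Adding +13 months to 2001-12-01 gives 2003-01-01.
Going back 1 day from 2003-01-01 reaches 2002-12-31 (last day of December, 31 days).

2002-12-31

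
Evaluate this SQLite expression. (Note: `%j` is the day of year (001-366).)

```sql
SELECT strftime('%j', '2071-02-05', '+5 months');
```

186

First apply '+5 months': 2071-02-05 → 2071-07-05.
Day-of-year for 2071-07-05: days since 2071-01-01 inclusive = 186, zero-padded to 186.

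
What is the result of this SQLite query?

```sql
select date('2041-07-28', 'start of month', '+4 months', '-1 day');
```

2041-10-31

`start of month` rewinds 2041-07-28 to 2041-07-01.
Adding +4 months to 2041-07-01 gives 2041-11-01.
Going back 1 day from 2041-11-01 reaches 2041-10-31 (last day of October, 31 days).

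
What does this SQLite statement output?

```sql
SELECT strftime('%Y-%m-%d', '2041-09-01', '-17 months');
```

First apply '-17 months': 2041-09-01 → 2040-04-01.
`%Y-%m-%d` extracts the ISO date: 2040-04-01.

2040-04-01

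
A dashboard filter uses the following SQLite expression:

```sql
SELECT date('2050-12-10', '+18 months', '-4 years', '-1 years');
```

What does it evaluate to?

2047-06-10

Adding +18 months to 2050-12-10 gives 2052-06-10.
Adding -4 years to 2052-06-10 gives 2048-06-10.
Adding -1 year to 2048-06-10 gives 2047-06-10.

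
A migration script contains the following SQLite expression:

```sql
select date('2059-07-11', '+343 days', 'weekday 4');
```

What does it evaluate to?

2060-06-24

Applying '+343 days' to 2059-07-11: counting 343 days forward gives 2060-06-18.
`weekday 4` advances to the next Thursday; 2060-06-18 is a Friday, so it moves forward to 2060-06-24.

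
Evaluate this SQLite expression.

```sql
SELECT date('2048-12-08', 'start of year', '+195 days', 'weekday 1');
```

`start of year` rewinds 2048-12-08 to 2048-01-01.
Applying '+195 days' to 2048-01-01: counting 195 days forward gives 2048-07-14.
`weekday 1` advances to the next Monday; 2048-07-14 is a Tuesday, so it moves forward to 2048-07-20.

2048-07-20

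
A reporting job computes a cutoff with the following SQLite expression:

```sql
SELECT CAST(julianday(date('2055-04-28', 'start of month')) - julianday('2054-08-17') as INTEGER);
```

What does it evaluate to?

227

`start of month` rewinds 2055-04-28 to 2055-04-01.
14 days remain in August 2054 after the 17th (31 − 17).
Full months from September 2054 through March 2055 contribute their day counts.
Then 1 day into April 2055.
Total: 14 + 30 + 31 + 30 + 31 + 31 + 28 + 31 + 1 = 227.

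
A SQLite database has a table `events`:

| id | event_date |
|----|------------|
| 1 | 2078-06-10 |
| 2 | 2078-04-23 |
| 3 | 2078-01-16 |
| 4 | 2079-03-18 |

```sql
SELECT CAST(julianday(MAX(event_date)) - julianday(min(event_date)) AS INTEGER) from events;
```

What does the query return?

426

MIN = 2078-01-16, MAX = 2079-03-18.
15 days remain in January 2078 after the 16th (31 − 16).
Full months from February 2078 through February 2079 contribute their day counts.
Then 18 days into March 2079.
Total: 15 + 28 + 31 + 30 + 31 + 30 + 31 + 31 + 30 + 31 + 30 + 31 + 31 + 28 + 18 = 426.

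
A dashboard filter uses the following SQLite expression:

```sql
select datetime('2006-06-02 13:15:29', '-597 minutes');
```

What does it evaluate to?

597 minutes = 9h 57m; -597 minutes from 2006-06-02 13:15:29 is 2006-06-02 03:18:29.

2006-06-02 03:18:29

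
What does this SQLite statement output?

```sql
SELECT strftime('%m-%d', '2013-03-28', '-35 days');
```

First apply '-35 days': 2013-03-28 → 2013-02-21.
`%m-%d` extracts the month-day: 02-21.

02-21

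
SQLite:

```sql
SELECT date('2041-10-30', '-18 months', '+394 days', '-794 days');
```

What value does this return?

2039-03-27

Adding -18 months to 2041-10-30 gives 2040-04-30.
Applying '+394 days' to 2040-04-30: counting 394 days forward gives 2041-05-29.
Applying '-794 days' to 2041-05-29: counting 794 days back gives 2039-03-27.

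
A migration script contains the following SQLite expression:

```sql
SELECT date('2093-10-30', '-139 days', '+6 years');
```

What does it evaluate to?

2099-06-13

Applying '-139 days' to 2093-10-30: counting 139 days back gives 2093-06-13.
Adding +6 years to 2093-06-13 gives 2099-06-13.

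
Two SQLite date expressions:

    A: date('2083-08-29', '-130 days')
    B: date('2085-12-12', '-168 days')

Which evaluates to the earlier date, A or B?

A = 2083-04-21.
B = 2085-06-27.
A is earlier.

A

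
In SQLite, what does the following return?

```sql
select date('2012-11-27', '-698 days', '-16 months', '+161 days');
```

Applying '-698 days' to 2012-11-27: counting 698 days back gives 2010-12-30.
Adding -16 months to 2010-12-30 gives 2009-08-30.
Applying '+161 days' to 2009-08-30: counting 161 days forward gives 2010-02-07.

2010-02-07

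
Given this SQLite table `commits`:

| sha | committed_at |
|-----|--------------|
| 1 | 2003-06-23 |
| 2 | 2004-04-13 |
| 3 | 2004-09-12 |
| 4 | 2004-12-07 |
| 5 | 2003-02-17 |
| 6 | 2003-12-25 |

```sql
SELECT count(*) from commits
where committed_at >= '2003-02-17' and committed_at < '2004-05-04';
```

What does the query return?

4

Rows in [2003-02-17, 2004-05-04): 2003-06-23, 2004-04-13, 2003-02-17, 2003-12-25 → 4 rows.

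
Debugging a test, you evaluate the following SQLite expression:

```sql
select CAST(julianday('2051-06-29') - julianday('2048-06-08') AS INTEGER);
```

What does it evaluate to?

1116

22 days remain in June 2048 after the 8th (30 − 8).
Full months from July 2048 through May 2051 contribute their day counts.
Then 29 days into June 2051.
Total: 22 + 31 + 31 + 30 + 31 + 30 + 31 + 31 + 28 + 31 + 30 + 31 + 30 + 31 + 31 + 30 + 31 + 30 + 31 + 31 + 28 + 31 + 30 + 31 + 30 + 31 + 31 + 30 + 31 + 30 + 31 + 31 + 28 + 31 + 30 + 31 + 29 = 1116.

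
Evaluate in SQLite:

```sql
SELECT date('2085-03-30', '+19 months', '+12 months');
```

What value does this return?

2087-10-30

Adding +19 months to 2085-03-30 gives 2086-10-30.
Adding +12 months to 2086-10-30 gives 2087-10-30.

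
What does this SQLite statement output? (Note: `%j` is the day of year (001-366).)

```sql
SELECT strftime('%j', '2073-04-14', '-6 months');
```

288

First apply '-6 months': 2073-04-14 → 2072-10-14.
Day-of-year for 2072-10-14: days since 2072-01-01 inclusive = 288, zero-padded to 288.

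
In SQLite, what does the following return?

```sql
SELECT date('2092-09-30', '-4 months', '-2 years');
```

2090-05-30

Adding -4 months to 2092-09-30 gives 2092-05-30.
Adding -2 years to 2092-05-30 gives 2090-05-30.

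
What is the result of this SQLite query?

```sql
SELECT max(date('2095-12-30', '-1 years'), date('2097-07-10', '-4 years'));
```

date('2095-12-30', '-1 years') → 2094-12-30.
date('2097-07-10', '-4 years') → 2093-07-10.
Later of the two is 2094-12-30.

2094-12-30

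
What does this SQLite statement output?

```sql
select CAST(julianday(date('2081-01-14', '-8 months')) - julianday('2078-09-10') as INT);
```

612

Adding -8 months to 2081-01-14 gives 2080-05-14.
20 days remain in September 2078 after the 10th (30 − 10).
Full months from October 2078 through April 2080 contribute their day counts.
Then 14 days into May 2080.
Total: 20 + 31 + 30 + 31 + 31 + 28 + 31 + 30 + 31 + 30 + 31 + 31 + 30 + 31 + 30 + 31 + 31 + 29 + 31 + 30 + 14 = 612.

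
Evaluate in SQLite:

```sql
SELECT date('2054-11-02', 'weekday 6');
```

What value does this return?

2054-11-07

`weekday 6` advances to the next Saturday; 2054-11-02 is a Monday, so it moves forward to 2054-11-07.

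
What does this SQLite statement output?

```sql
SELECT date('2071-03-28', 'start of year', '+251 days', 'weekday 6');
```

2071-09-12

`start of year` rewinds 2071-03-28 to 2071-01-01.
Applying '+251 days' to 2071-01-01: counting 251 days forward gives 2071-09-09.
`weekday 6` advances to the next Saturday; 2071-09-09 is a Wednesday, so it moves forward to 2071-09-12.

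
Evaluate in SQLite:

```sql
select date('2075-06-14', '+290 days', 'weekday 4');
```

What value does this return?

Applying '+290 days' to 2075-06-14: counting 290 days forward gives 2076-03-30.
`weekday 4` advances to the next Thursday; 2076-03-30 is a Monday, so it moves forward to 2076-04-02.

2076-04-02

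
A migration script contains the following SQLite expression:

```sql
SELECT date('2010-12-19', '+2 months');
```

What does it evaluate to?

2011-02-19

Adding +2 months to 2010-12-19 gives 2011-02-19.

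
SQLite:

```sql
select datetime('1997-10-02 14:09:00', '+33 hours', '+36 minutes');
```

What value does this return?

1997-10-03 23:45:00

+33 hours from 1997-10-02 14:09:00 is 1997-10-03 23:09:00 (crosses midnight).
+36 minutes from 1997-10-03 23:09:00 is 1997-10-03 23:45:00.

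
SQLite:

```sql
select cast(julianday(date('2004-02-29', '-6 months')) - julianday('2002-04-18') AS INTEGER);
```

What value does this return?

498

Adding -6 months to 2004-02-29 gives 2003-08-29.
12 days remain in April 2002 after the 18th (30 − 18).
Full months from May 2002 through July 2003 contribute their day counts.
Then 29 days into August 2003.
Total: 12 + 31 + 30 + 31 + 31 + 30 + 31 + 30 + 31 + 31 + 28 + 31 + 30 + 31 + 30 + 31 + 29 = 498.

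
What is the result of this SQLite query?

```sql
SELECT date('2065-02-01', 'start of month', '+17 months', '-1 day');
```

2066-06-30

`start of month` rewinds 2065-02-01 to 2065-02-01.
Adding +17 months to 2065-02-01 gives 2066-07-01.
Going back 1 day from 2066-07-01 reaches 2066-06-30 (last day of June, 30 days).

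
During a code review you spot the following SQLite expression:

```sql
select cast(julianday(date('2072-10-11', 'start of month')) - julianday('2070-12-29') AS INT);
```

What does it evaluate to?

`start of month` rewinds 2072-10-11 to 2072-10-01.
2 days remain in December 2070 after the 29th (31 − 29).
Full months from January 2071 through September 2072 contribute their day counts.
Then 1 day into October 2072.
Total: 2 + 31 + 28 + 31 + 30 + 31 + 30 + 31 + 31 + 30 + 31 + 30 + 31 + 31 + 29 + 31 + 30 + 31 + 30 + 31 + 31 + 30 + 1 = 642.

642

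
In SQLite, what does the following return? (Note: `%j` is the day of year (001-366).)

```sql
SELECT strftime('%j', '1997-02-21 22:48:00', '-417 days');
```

First apply '-417 days': 1997-02-21 22:48:00 → 1996-01-01 22:48:00.
Day-of-year for 1996-01-01: days since 1996-01-01 inclusive = 1, zero-padded to 001.

001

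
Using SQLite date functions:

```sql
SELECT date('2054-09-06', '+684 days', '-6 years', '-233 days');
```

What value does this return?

2049-11-30

Applying '+684 days' to 2054-09-06: counting 684 days forward gives 2056-07-21.
Adding -6 years to 2056-07-21 gives 2050-07-21.
Applying '-233 days' to 2050-07-21: counting 233 days back gives 2049-11-30.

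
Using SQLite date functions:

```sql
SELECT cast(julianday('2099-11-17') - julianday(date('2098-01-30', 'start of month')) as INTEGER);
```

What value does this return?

`start of month` rewinds 2098-01-30 to 2098-01-01.
30 days remain in January 2098 after the 1st (31 − 1).
Full months from February 2098 through October 2099 contribute their day counts.
Then 17 days into November 2099.
Total: 30 + 28 + 31 + 30 + 31 + 30 + 31 + 31 + 30 + 31 + 30 + 31 + 31 + 28 + 31 + 30 + 31 + 30 + 31 + 31 + 30 + 31 + 17 = 685.

685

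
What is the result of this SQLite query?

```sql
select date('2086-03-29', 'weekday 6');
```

`weekday 6` advances to the next Saturday; 2086-03-29 is a Friday, so it moves forward to 2086-03-30.

2086-03-30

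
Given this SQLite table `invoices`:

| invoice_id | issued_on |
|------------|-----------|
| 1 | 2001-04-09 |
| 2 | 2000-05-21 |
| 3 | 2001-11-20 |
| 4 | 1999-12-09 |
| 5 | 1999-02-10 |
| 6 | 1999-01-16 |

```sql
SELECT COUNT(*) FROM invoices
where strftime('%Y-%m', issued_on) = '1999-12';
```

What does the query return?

1

Rows with year-month 1999-12: 1999-12-09 → 1.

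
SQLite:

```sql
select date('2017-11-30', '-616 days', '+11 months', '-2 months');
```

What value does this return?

2016-12-24

Applying '-616 days' to 2017-11-30: counting 616 days back gives 2016-03-24.
Adding +11 months to 2016-03-24 gives 2017-02-24.
Adding -2 months to 2017-02-24 gives 2016-12-24.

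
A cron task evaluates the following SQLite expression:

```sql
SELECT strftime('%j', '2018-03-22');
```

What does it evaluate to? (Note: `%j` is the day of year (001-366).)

Day-of-year for 2018-03-22: days since 2018-01-01 inclusive = 81, zero-padded to 081.

081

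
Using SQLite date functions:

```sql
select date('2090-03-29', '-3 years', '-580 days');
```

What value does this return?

Adding -3 years to 2090-03-29 gives 2087-03-29.
Applying '-580 days' to 2087-03-29: counting 580 days back gives 2085-08-26.

2085-08-26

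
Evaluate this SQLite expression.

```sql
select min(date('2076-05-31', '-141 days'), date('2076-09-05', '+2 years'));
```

date('2076-05-31', '-141 days') → 2076-01-11.
date('2076-09-05', '+2 years') → 2078-09-05.
Earlier of the two is 2076-01-11.

2076-01-11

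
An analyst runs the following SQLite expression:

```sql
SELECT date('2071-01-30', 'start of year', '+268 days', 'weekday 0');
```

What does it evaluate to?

`start of year` rewinds 2071-01-30 to 2071-01-01.
Applying '+268 days' to 2071-01-01: counting 268 days forward gives 2071-09-26.
`weekday 0` advances to the next Sunday; 2071-09-26 is a Saturday, so it moves forward to 2071-09-27.

2071-09-27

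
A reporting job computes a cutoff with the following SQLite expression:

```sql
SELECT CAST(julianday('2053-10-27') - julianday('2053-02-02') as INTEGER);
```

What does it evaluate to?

26 days remain in February 2053 after the 2nd (28 − 2).
Full months from March 2053 through September 2053 contribute their day counts.
Then 27 days into October 2053.
Total: 26 + 31 + 30 + 31 + 30 + 31 + 31 + 30 + 27 = 267.

267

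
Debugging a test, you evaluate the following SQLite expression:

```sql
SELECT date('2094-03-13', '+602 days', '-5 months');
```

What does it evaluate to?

2095-06-05

Applying '+602 days' to 2094-03-13: counting 602 days forward gives 2095-11-05.
Adding -5 months to 2095-11-05 gives 2095-06-05.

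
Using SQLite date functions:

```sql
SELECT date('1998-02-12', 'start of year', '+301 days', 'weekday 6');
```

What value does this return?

1998-10-31

`start of year` rewinds 1998-02-12 to 1998-01-01.
Applying '+301 days' to 1998-01-01: counting 301 days forward gives 1998-10-29.
`weekday 6` advances to the next Saturday; 1998-10-29 is a Thursday, so it moves forward to 1998-10-31.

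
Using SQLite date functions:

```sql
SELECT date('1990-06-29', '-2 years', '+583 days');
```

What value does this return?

1990-02-02

Adding -2 years to 1990-06-29 gives 1988-06-29.
Applying '+583 days' to 1988-06-29: counting 583 days forward gives 1990-02-02.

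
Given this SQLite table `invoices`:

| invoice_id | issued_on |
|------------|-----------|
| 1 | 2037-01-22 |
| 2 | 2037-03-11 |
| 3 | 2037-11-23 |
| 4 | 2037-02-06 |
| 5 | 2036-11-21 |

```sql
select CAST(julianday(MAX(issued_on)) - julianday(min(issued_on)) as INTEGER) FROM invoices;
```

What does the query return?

MIN = 2036-11-21, MAX = 2037-11-23.
9 days remain in November 2036 after the 21st (30 − 21).
Full months from December 2036 through October 2037 contribute their day counts.
Then 23 days into November 2037.
Total: 9 + 31 + 31 + 28 + 31 + 30 + 31 + 30 + 31 + 31 + 30 + 31 + 23 = 367.

367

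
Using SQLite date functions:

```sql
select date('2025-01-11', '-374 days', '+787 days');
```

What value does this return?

Applying '-374 days' to 2025-01-11: counting 374 days back gives 2024-01-03.
Applying '+787 days' to 2024-01-03: counting 787 days forward gives 2026-02-28.

2026-02-28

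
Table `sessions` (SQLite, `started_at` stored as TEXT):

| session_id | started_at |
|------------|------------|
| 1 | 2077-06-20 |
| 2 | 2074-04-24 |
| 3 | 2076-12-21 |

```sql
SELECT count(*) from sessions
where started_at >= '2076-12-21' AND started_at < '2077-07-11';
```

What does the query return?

Rows in [2076-12-21, 2077-07-11): 2077-06-20, 2076-12-21 → 2 rows.

2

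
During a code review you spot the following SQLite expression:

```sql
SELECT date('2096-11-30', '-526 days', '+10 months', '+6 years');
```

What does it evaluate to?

Applying '-526 days' to 2096-11-30: counting 526 days back gives 2095-06-23.
Adding +10 months to 2095-06-23 gives 2096-04-23.
Adding +6 years to 2096-04-23 gives 2102-04-23.

2102-04-23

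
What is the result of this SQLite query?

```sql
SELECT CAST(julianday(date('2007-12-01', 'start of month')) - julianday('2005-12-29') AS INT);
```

`start of month` rewinds 2007-12-01 to 2007-12-01.
2 days remain in December 2005 after the 29th (31 − 29).
Full months from January 2006 through November 2007 contribute their day counts.
Then 1 day into December 2007.
Total: 2 + 31 + 28 + 31 + 30 + 31 + 30 + 31 + 31 + 30 + 31 + 30 + 31 + 31 + 28 + 31 + 30 + 31 + 30 + 31 + 31 + 30 + 31 + 30 + 1 = 702.

702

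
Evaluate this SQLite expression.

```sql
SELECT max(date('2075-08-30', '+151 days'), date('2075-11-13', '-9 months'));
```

date('2075-08-30', '+151 days') → 2076-01-28.
date('2075-11-13', '-9 months') → 2075-02-13.
Later of the two is 2076-01-28.

2076-01-28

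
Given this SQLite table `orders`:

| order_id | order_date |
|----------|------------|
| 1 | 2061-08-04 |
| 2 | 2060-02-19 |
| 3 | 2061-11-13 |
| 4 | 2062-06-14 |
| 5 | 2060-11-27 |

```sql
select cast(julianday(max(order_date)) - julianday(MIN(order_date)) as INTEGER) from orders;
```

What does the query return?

846

MIN = 2060-02-19, MAX = 2062-06-14.
10 days remain in February 2060 after the 19th (29 − 19).
Full months from March 2060 through May 2062 contribute their day counts.
Then 14 days into June 2062.
Total: 10 + 31 + 30 + 31 + 30 + 31 + 31 + 30 + 31 + 30 + 31 + 31 + 28 + 31 + 30 + 31 + 30 + 31 + 31 + 30 + 31 + 30 + 31 + 31 + 28 + 31 + 30 + 31 + 14 = 846.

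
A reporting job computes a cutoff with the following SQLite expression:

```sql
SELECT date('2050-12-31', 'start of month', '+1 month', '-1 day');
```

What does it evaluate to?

`start of month` rewinds 2050-12-31 to 2050-12-01.
Adding +1 month to 2050-12-01 gives 2051-01-01.
Going back 1 day from 2051-01-01 reaches 2050-12-31 (last day of December, 31 days).

2050-12-31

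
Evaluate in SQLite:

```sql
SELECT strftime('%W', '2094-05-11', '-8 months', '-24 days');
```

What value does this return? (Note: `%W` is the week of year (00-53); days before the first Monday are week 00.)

First apply '-8 months', '-24 days': 2094-05-11 → 2093-08-18.
2093-08-18 is a Tuesday. SQLite's %W counts Mondays since the year started; the result is 33.

33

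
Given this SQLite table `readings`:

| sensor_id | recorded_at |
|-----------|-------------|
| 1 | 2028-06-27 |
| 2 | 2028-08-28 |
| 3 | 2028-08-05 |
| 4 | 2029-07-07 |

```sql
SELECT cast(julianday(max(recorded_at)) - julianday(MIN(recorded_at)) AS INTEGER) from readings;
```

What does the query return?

MIN = 2028-06-27, MAX = 2029-07-07.
3 days remain in June 2028 after the 27th (30 − 27).
Full months from July 2028 through June 2029 contribute their day counts.
Then 7 days into July 2029.
Total: 3 + 31 + 31 + 30 + 31 + 30 + 31 + 31 + 28 + 31 + 30 + 31 + 30 + 7 = 375.

375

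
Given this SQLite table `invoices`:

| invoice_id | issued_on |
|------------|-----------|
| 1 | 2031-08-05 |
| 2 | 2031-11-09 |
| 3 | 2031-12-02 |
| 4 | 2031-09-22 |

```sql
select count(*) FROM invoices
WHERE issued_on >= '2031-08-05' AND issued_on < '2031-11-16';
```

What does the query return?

Rows in [2031-08-05, 2031-11-16): 2031-08-05, 2031-11-09, 2031-09-22 → 3 rows.

3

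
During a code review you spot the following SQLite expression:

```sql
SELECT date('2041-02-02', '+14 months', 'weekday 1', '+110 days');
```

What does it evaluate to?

2042-07-26

Adding +14 months to 2041-02-02 gives 2042-04-02.
`weekday 1` advances to the next Monday; 2042-04-02 is a Wednesday, so it moves forward to 2042-04-07.
Applying '+110 days' to 2042-04-07: counting 110 days forward gives 2042-07-26.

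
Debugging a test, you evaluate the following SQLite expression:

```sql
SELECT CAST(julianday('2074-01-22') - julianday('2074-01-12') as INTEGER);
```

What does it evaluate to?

10

Both dates are in January 2074: 22 − 12 = 10.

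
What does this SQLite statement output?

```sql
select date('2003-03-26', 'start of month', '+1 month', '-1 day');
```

2003-03-31

`start of month` rewinds 2003-03-26 to 2003-03-01.
Adding +1 month to 2003-03-01 gives 2003-04-01.
Going back 1 day from 2003-04-01 reaches 2003-03-31 (last day of March, 31 days).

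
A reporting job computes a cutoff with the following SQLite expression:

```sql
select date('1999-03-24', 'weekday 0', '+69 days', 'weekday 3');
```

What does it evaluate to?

`weekday 0` advances to the next Sunday; 1999-03-24 is a Wednesday, so it moves forward to 1999-03-28.
Applying '+69 days' to 1999-03-28: counting 69 days forward gives 1999-06-05.
`weekday 3` advances to the next Wednesday; 1999-06-05 is a Saturday, so it moves forward to 1999-06-09.

1999-06-09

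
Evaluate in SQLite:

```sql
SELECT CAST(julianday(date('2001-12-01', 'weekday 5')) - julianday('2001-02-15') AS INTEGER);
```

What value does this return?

`weekday 5` advances to the next Friday; 2001-12-01 is a Saturday, so it moves forward to 2001-12-07.
13 days remain in February 2001 after the 15th (28 − 15).
Full months from March 2001 through November 2001 contribute their day counts.
Then 7 days into December 2001.
Total: 13 + 31 + 30 + 31 + 30 + 31 + 31 + 30 + 31 + 30 + 7 = 295.

295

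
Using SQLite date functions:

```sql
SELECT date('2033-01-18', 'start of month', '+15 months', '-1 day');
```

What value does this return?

2034-03-31

`start of month` rewinds 2033-01-18 to 2033-01-01.
Adding +15 months to 2033-01-01 gives 2034-04-01.
Going back 1 day from 2034-04-01 reaches 2034-03-31 (last day of March, 31 days).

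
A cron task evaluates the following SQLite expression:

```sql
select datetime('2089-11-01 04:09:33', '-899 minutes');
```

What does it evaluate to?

2089-10-31 13:10:33

899 minutes = 14h 59m; -899 minutes from 2089-11-01 04:09:33 is 2089-10-31 13:10:33 (crosses midnight).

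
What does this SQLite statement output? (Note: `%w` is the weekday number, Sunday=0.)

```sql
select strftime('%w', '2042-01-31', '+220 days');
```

First apply '+220 days': 2042-01-31 → 2042-09-08.
2042-09-08 is a Monday; with Sunday=0 that is 1.

1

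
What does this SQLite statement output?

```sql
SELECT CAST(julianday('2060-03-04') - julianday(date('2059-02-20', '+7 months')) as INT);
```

Adding +7 months to 2059-02-20 gives 2059-09-20.
10 days remain in September 2059 after the 20th (30 − 20).
October 2059: 31 days.
November 2059: 30 days.
December 2059: 31 days.
January 2060: 31 days.
February 2060: 29 days (leap year).
Then 4 days into March 2060.
Total: 10 + 31 + 30 + 31 + 31 + 29 + 4 = 166.

166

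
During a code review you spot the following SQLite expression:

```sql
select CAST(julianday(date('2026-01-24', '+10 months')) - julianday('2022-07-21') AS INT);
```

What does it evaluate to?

1587

Adding +10 months to 2026-01-24 gives 2026-11-24.
10 days remain in July 2022 after the 21st (31 − 21).
Full months from August 2022 through October 2026 contribute their day counts.
Then 24 days into November 2026.
Total: 10 + 31 + 30 + 31 + 30 + 31 + 31 + 28 + 31 + 30 + 31 + 30 + 31 + 31 + 30 + 31 + 30 + 31 + 31 + 29 + 31 + 30 + 31 + 30 + 31 + 31 + 30 + 31 + 30 + 31 + 31 + 28 + 31 + 30 + 31 + 30 + 31 + 31 + 30 + 31 + 30 + 31 + 31 + 28 + 31 + 30 + 31 + 30 + 31 + 31 + 30 + 31 + 24 = 1587.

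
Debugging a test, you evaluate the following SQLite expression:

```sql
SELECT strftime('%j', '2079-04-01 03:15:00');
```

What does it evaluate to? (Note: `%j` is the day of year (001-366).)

Day-of-year for 2079-04-01: days since 2079-01-01 inclusive = 91, zero-padded to 091.

091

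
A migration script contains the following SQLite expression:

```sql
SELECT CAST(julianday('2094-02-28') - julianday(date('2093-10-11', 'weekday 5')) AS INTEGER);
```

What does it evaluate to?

135

`weekday 5` advances to the next Friday; 2093-10-11 is a Sunday, so it moves forward to 2093-10-16.
15 days remain in October 2093 after the 16th (31 − 16).
November 2093: 30 days.
December 2093: 31 days.
January 2094: 31 days.
Then 28 days into February 2094.
Total: 15 + 30 + 31 + 31 + 28 = 135.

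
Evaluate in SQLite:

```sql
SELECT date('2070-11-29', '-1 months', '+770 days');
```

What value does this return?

2072-12-07

Adding -1 month to 2070-11-29 gives 2070-10-29.
Applying '+770 days' to 2070-10-29: counting 770 days forward gives 2072-12-07.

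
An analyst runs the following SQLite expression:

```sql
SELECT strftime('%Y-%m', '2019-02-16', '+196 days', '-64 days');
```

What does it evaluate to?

2019-06

First apply '+196 days', '-64 days': 2019-02-16 → 2019-06-28.
`%Y-%m` extracts the year-month: 2019-06.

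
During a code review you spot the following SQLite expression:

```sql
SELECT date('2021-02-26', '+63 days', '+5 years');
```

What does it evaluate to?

Applying '+63 days' to 2021-02-26: counting 63 days forward gives 2021-04-30.
Adding +5 years to 2021-04-30 gives 2026-04-30.

2026-04-30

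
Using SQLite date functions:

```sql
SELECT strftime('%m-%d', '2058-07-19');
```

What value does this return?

07-19

`%m-%d` extracts the month-day: 07-19.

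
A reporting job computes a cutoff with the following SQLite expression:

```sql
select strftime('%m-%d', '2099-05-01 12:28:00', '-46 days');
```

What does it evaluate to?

First apply '-46 days': 2099-05-01 12:28:00 → 2099-03-16 12:28:00.
`%m-%d` extracts the month-day: 03-16.

03-16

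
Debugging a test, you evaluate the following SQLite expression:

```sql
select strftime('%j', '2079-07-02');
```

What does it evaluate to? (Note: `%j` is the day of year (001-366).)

Day-of-year for 2079-07-02: days since 2079-01-01 inclusive = 183, zero-padded to 183.

183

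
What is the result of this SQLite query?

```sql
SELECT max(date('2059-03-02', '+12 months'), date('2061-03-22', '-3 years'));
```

2060-03-02

date('2059-03-02', '+12 months') → 2060-03-02.
date('2061-03-22', '-3 years') → 2058-03-22.
Later of the two is 2060-03-02.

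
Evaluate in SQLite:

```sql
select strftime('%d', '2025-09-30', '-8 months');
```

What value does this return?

30

First apply '-8 months': 2025-09-30 → 2025-01-30.
`%d` extracts the 2-digit day of month: 30.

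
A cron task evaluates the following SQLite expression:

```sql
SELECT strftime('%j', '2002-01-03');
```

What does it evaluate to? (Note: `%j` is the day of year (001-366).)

003

Day-of-year for 2002-01-03: days since 2002-01-01 inclusive = 3, zero-padded to 003.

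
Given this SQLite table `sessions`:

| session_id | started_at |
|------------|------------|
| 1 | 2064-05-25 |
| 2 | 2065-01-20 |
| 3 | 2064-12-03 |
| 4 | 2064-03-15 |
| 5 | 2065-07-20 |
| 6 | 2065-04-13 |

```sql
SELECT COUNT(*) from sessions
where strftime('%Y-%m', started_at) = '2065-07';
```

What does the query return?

1

Rows with year-month 2065-07: 2065-07-20 → 1.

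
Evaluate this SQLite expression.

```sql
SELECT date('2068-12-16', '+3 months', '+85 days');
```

2069-06-09

Adding +3 months to 2068-12-16 gives 2069-03-16.
Applying '+85 days' to 2069-03-16: counting 85 days forward gives 2069-06-09.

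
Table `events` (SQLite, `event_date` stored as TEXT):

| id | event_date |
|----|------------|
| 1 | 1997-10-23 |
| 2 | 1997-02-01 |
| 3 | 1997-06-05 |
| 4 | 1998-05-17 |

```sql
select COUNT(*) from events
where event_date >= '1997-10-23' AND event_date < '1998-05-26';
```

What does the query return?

2

Rows in [1997-10-23, 1998-05-26): 1997-10-23, 1998-05-17 → 2 rows.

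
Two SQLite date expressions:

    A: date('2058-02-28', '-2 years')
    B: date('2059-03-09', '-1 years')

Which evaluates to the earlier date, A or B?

A = 2056-02-28.
B = 2058-03-09.
A is earlier.

A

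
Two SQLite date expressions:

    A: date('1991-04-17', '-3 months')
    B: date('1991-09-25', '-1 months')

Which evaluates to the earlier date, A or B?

A = 1991-01-17.
B = 1991-08-25.
A is earlier.

A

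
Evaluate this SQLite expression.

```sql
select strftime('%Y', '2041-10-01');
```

`%Y` extracts the 4-digit year: 2041.

2041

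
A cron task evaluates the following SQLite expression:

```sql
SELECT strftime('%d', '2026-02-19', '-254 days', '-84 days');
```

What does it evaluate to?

18

First apply '-254 days', '-84 days': 2026-02-19 → 2025-03-18.
`%d` extracts the 2-digit day of month: 18.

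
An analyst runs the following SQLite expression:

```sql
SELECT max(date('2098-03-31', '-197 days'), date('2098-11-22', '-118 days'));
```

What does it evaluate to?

2098-07-27

date('2098-03-31', '-197 days') → 2097-09-15.
date('2098-11-22', '-118 days') → 2098-07-27.
Later of the two is 2098-07-27.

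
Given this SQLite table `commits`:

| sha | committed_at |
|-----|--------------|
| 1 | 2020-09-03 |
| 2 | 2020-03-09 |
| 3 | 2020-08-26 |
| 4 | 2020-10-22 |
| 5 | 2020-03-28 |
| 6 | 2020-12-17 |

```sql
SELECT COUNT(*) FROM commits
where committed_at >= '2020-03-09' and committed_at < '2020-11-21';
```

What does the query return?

5

Rows in [2020-03-09, 2020-11-21): 2020-09-03, 2020-03-09, 2020-08-26, 2020-10-22, 2020-03-28 → 5 rows.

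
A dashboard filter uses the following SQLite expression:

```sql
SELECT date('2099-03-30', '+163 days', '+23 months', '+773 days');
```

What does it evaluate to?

2103-09-21

Applying '+163 days' to 2099-03-30: counting 163 days forward gives 2099-09-09.
Adding +23 months to 2099-09-09 gives 2101-08-09.
Applying '+773 days' to 2101-08-09: counting 773 days forward gives 2103-09-21.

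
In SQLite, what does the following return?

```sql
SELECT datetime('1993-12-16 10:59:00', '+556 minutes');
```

556 minutes = 9h 16m; +556 minutes from 1993-12-16 10:59:00 is 1993-12-16 20:15:00.

1993-12-16 20:15:00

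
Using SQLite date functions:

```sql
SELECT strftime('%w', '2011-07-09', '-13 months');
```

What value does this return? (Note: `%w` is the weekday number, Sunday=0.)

First apply '-13 months': 2011-07-09 → 2010-06-09.
2010-06-09 is a Wednesday; with Sunday=0 that is 3.

3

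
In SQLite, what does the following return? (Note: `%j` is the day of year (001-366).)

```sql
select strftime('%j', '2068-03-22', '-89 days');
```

First apply '-89 days': 2068-03-22 → 2067-12-24.
Day-of-year for 2067-12-24: days since 2067-01-01 inclusive = 358, zero-padded to 358.

358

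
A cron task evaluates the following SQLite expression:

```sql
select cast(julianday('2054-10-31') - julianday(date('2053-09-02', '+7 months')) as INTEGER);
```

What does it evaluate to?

Adding +7 months to 2053-09-02 gives 2054-04-02.
28 days remain in April 2054 after the 2nd (30 − 2).
May 2054: 31 days.
June 2054: 30 days.
July 2054: 31 days.
August 2054: 31 days.
September 2054: 30 days.
Then 31 days into October 2054.
Total: 28 + 31 + 30 + 31 + 31 + 30 + 31 = 212.

212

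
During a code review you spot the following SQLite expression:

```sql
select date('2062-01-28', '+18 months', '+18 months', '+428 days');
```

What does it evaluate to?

Adding +18 months to 2062-01-28 gives 2063-07-28.
Adding +18 months to 2063-07-28 gives 2065-01-28.
Applying '+428 days' to 2065-01-28: counting 428 days forward gives 2066-04-01.

2066-04-01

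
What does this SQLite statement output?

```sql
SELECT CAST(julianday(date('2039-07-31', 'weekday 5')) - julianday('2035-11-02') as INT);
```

1372

`weekday 5` advances to the next Friday; 2039-07-31 is a Sunday, so it moves forward to 2039-08-05.
28 days remain in November 2035 after the 2nd (30 − 2).
Full months from December 2035 through July 2039 contribute their day counts.
Then 5 days into August 2039.
Total: 28 + 31 + 31 + 29 + 31 + 30 + 31 + 30 + 31 + 31 + 30 + 31 + 30 + 31 + 31 + 28 + 31 + 30 + 31 + 30 + 31 + 31 + 30 + 31 + 30 + 31 + 31 + 28 + 31 + 30 + 31 + 30 + 31 + 31 + 30 + 31 + 30 + 31 + 31 + 28 + 31 + 30 + 31 + 30 + 31 + 5 = 1372.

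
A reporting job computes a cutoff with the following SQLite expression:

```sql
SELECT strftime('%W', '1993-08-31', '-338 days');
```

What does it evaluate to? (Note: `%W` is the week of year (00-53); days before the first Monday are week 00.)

38

First apply '-338 days': 1993-08-31 → 1992-09-27.
1992-09-27 is a Sunday. SQLite's %W counts Mondays since the year started; the result is 38.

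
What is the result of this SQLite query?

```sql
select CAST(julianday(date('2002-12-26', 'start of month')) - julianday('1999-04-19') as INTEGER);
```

`start of month` rewinds 2002-12-26 to 2002-12-01.
11 days remain in April 1999 after the 19th (30 − 19).
Full months from May 1999 through November 2002 contribute their day counts.
Then 1 day into December 2002.
Total: 11 + 31 + 30 + 31 + 31 + 30 + 31 + 30 + 31 + 31 + 29 + 31 + 30 + 31 + 30 + 31 + 31 + 30 + 31 + 30 + 31 + 31 + 28 + 31 + 30 + 31 + 30 + 31 + 31 + 30 + 31 + 30 + 31 + 31 + 28 + 31 + 30 + 31 + 30 + 31 + 31 + 30 + 31 + 30 + 1 = 1322.

1322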